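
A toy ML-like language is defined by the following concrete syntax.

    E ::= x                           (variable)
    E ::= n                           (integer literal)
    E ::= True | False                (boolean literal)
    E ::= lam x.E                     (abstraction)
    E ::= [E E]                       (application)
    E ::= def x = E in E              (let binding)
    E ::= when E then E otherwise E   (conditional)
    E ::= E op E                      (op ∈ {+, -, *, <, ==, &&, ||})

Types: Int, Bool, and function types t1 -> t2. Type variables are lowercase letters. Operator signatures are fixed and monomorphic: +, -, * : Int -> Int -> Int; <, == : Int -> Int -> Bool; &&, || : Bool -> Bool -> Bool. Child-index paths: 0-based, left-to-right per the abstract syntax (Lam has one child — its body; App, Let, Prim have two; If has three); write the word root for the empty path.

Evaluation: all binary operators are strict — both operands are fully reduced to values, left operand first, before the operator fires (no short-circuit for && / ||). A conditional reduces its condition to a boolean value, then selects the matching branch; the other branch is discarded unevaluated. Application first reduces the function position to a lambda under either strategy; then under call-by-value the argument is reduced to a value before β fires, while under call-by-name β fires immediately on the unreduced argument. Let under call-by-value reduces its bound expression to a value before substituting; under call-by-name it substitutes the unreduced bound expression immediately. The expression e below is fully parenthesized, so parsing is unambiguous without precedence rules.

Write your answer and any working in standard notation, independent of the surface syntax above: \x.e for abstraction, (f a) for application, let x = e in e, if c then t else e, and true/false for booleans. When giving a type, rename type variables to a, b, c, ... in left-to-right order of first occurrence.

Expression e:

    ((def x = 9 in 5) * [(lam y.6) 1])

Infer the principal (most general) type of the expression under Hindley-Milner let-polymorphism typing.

Answer: Int

Trace:
let x : Int
  unify Int ~ Int
\y._ : a -> Int
  unify a -> Int ~ Int -> b
  unify a ~ Int
  unify Int ~ b
_ _ : Int
  unify Int ~ Int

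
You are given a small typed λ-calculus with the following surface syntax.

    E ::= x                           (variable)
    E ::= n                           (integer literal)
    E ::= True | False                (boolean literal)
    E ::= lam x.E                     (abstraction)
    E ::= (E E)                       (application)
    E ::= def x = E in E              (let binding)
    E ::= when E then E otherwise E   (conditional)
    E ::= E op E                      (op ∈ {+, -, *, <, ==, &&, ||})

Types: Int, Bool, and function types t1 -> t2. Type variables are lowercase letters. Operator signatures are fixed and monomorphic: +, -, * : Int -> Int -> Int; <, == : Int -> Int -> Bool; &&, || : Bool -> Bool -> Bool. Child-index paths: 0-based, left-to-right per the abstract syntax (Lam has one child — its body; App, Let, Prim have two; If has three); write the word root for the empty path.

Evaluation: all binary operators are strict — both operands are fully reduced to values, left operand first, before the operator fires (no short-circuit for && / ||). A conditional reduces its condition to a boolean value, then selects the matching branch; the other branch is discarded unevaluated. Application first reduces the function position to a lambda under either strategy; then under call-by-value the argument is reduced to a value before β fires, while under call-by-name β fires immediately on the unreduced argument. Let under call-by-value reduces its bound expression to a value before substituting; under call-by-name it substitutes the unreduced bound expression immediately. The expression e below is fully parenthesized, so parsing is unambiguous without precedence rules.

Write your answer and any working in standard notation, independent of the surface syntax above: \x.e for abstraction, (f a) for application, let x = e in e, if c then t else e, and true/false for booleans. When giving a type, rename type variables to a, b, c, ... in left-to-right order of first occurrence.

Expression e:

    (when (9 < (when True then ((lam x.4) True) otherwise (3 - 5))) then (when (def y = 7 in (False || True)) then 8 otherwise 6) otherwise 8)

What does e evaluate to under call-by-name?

Answer: 8

Derivation:
step 0: (if (9 < (if true then ((\x.4) true) else (3 - 5))) then (if (let y = 7 in (false || true)) then 8 else 6) else 8)
step 1: [if@0.1] (if (9 < ((\x.4) true)) then (if (let y = 7 in (false || true)) then 8 else 6) else 8)
step 2: [beta@0.1] (if (9 < 4) then (if (let y = 7 in (false || true)) then 8 else 6) else 8)
step 3: [delta@0] (if false then (if (let y = 7 in (false || true)) then 8 else 6) else 8)
step 4: [if@root] 8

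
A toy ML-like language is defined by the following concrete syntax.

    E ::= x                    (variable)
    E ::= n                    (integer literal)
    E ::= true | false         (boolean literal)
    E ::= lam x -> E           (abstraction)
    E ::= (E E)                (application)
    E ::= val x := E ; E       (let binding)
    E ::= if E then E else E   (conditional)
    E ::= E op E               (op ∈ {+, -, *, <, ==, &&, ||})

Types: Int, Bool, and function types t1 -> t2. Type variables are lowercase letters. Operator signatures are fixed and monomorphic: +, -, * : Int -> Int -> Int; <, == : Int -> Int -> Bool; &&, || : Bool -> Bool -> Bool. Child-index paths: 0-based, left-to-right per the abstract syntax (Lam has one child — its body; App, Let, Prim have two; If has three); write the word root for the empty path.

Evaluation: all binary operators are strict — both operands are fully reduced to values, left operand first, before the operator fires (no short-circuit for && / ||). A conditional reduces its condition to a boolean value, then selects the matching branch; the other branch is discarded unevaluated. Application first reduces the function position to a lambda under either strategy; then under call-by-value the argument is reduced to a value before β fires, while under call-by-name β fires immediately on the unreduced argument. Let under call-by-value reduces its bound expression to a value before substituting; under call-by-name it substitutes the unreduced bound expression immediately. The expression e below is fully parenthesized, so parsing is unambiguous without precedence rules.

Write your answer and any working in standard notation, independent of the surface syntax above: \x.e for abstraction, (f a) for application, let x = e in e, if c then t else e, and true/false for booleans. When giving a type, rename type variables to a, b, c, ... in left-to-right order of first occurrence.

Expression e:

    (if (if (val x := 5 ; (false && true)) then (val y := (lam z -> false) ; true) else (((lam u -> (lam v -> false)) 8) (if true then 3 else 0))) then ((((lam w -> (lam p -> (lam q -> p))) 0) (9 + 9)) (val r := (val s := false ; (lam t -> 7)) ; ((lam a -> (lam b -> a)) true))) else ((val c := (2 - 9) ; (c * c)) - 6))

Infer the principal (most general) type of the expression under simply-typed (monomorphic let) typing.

Working:
let x : Int
  unify Bool ~ Bool
  unify Bool ~ Bool
  unify Bool ~ Bool
\z._ : a -> Bool
let y : a -> Bool
\v._ : c -> Bool
\u._ : b -> c -> Bool
  unify b -> c -> Bool ~ Int -> d
  unify b ~ Int
  unify c -> Bool ~ d
_ _ : c -> Bool
  unify Bool ~ Bool
  unify Int ~ Int
  unify c -> Bool ~ Int -> e
  unify c ~ Int
  unify Bool ~ e
_ _ : Bool
  unify Bool ~ Bool
  unify Bool ~ Bool
p : g
\q._ : h -> g
\p._ : g -> h -> g
\w._ : f -> g -> h -> g
  unify f -> g -> h -> g ~ Int -> i
  unify f ~ Int
  unify g -> h -> g ~ i
_ _ : g -> h -> g
  unify Int ~ Int
  unify Int ~ Int
  unify g -> h -> g ~ Int -> j
  unify g ~ Int
  unify h -> Int ~ j
_ _ : h -> Int
let s : Bool
\t._ : k -> Int
let r : k -> Int
a : l
\b._ : m -> l
\a._ : l -> m -> l
  unify l -> m -> l ~ Bool -> n
  unify l ~ Bool
  unify m -> Bool ~ n
_ _ : m -> Bool
  unify h -> Int ~ (m -> Bool) -> o
  unify h ~ m -> Bool
  unify Int ~ o
_ _ : Int
  unify Int ~ Int
  unify Int ~ Int
let c : Int
c : Int
  unify Int ~ Int
c : Int
  unify Int ~ Int
  unify Int ~ Int
  unify Int ~ Int
  unify Int ~ Int

Answer: Int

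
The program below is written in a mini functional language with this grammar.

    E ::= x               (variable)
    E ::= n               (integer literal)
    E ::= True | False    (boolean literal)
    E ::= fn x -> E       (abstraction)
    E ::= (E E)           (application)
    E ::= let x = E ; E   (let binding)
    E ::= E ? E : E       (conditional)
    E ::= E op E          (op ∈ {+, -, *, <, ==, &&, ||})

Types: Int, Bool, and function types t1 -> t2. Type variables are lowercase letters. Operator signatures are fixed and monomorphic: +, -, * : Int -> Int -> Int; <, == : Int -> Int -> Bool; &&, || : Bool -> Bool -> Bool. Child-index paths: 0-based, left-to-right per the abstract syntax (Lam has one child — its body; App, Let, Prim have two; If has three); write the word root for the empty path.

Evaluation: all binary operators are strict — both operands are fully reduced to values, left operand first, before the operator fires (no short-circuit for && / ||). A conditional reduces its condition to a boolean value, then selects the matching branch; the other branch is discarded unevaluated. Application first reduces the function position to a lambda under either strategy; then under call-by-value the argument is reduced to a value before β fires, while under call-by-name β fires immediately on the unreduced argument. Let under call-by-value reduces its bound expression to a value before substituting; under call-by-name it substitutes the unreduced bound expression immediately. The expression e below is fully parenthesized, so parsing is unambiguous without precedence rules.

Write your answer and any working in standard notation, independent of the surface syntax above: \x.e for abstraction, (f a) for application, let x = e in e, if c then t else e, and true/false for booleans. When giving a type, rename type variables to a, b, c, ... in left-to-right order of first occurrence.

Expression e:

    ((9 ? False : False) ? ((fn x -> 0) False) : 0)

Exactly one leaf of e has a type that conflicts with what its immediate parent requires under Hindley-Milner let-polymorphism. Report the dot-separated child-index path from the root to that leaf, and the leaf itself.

Trace:
  unify Int ~ Bool
  FAIL: mismatch Int ~ Bool

Answer: 0.0 : 9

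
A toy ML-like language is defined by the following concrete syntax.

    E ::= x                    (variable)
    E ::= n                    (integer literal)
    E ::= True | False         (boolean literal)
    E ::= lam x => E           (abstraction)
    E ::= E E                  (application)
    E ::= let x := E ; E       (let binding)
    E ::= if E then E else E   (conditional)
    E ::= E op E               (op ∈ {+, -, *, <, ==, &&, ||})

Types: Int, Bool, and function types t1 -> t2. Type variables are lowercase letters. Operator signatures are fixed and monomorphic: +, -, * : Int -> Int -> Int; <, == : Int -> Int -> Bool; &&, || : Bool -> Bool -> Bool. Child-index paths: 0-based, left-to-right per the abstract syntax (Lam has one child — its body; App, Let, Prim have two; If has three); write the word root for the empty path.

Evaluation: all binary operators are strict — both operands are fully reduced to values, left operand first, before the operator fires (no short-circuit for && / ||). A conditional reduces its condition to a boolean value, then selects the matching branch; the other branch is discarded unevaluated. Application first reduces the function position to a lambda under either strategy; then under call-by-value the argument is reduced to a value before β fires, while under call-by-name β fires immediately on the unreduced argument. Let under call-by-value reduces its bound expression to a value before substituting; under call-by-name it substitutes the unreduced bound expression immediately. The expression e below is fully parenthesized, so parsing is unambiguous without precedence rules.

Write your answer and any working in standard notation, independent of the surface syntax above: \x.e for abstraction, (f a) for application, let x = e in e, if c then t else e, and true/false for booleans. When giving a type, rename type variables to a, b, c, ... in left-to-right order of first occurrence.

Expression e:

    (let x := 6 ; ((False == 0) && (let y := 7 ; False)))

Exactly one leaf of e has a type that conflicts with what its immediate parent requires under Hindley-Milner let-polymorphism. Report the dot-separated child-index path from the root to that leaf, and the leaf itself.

Trace:
let x : Int
  unify Bool ~ Int
  FAIL: mismatch Bool ~ Int

Answer: 1.0.0 : false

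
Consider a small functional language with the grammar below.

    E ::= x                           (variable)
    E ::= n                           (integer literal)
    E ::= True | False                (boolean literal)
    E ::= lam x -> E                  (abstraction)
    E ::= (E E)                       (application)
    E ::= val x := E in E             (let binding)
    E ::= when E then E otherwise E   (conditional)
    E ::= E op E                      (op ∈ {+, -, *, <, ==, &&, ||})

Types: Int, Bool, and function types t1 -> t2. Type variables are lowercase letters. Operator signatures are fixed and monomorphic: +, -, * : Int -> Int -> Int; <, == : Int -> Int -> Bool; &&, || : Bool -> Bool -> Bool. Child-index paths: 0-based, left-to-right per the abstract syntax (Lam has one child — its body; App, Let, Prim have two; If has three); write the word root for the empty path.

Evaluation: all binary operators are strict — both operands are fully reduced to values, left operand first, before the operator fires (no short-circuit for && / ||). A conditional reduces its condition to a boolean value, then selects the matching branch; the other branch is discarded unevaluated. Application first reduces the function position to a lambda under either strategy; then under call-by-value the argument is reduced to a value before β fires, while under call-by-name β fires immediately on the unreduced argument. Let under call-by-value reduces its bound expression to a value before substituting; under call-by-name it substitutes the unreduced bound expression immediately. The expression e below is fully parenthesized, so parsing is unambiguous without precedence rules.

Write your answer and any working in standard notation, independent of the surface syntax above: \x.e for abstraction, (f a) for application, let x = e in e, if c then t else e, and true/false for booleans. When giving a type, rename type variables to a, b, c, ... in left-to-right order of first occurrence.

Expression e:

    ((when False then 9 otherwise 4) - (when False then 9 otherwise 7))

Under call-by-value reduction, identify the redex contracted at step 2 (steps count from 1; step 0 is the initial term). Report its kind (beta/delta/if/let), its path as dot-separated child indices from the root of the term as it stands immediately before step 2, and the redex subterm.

Answer: if at 1 : (if false then 9 else 7)

Derivation:
step 0: ((if false then 9 else 4) - (if false then 9 else 7))
step 1: [if@0] (4 - (if false then 9 else 7))
step 2: [if@1] (4 - 7)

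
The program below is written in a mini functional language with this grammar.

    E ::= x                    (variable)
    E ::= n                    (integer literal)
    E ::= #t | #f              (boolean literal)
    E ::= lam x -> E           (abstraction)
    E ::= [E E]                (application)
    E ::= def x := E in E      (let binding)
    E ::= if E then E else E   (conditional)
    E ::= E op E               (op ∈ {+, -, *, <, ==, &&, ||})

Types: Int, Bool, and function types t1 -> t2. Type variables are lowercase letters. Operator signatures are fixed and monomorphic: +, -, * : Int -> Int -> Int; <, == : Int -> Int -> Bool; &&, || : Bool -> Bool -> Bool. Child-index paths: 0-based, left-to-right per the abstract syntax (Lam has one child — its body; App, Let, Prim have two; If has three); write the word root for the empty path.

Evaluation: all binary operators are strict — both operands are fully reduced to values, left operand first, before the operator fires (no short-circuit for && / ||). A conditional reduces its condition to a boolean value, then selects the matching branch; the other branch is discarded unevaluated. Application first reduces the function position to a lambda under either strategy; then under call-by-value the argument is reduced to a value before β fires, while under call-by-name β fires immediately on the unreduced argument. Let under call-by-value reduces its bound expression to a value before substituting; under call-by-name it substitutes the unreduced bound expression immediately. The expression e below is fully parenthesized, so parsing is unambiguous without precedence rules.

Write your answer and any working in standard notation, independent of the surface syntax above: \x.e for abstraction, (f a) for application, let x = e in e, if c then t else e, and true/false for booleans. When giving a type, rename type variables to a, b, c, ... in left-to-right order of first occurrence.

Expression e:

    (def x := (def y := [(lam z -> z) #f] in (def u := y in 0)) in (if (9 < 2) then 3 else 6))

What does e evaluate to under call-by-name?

Trace:
step 0: (let x = (let y = ((\z.z) false) in (let u = y in 0)) in (if (9 < 2) then 3 else 6))
step 1: [let@root] (if (9 < 2) then 3 else 6)
step 2: [delta@0] (if false then 3 else 6)
step 3: [if@root] 6

Answer: 6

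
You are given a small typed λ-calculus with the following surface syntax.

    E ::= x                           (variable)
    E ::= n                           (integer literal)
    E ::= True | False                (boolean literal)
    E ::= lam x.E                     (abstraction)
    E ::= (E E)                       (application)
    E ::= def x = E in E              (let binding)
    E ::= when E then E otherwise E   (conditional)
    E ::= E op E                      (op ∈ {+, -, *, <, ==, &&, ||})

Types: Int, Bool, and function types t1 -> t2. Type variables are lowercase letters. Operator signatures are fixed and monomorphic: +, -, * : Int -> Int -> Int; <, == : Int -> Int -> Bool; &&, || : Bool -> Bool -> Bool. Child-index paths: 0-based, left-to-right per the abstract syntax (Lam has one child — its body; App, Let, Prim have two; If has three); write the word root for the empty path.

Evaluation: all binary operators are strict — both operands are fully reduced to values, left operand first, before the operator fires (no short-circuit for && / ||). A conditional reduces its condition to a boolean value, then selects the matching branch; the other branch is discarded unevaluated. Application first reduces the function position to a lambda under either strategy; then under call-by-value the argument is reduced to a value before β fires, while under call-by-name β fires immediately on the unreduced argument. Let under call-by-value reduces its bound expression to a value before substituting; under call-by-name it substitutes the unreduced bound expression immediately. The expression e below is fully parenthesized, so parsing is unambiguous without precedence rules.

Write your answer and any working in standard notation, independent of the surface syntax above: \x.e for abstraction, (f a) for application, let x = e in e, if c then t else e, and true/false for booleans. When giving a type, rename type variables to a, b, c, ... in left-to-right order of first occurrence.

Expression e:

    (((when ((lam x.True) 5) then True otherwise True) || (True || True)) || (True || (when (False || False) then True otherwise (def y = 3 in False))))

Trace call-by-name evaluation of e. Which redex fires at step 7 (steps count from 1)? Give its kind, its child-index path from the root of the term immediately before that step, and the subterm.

Working:
step 0: (((if ((\x.true) 5) then true else true) || (true || true)) || (true || (if (false || false) then true else (let y = 3 in false))))
step 1: [beta@0.0.0] (((if true then true else true) || (true || true)) || (true || (if (false || false) then true else (let y = 3 in false))))
step 2: [if@0.0] ((true || (true || true)) || (true || (if (false || false) then true else (let y = 3 in false))))
step 3: [delta@0.1] ((true || true) || (true || (if (false || false) then true else (let y = 3 in false))))
step 4: [delta@0] (true || (true || (if (false || false) then true else (let y = 3 in false))))
step 5: [delta@1.1.0] (true || (true || (if false then true else (let y = 3 in false))))
step 6: [if@1.1] (true || (true || (let y = 3 in false)))
step 7: [let@1.1] (true || (true || false))

Answer: let at 1.1 : (let y = 3 in false)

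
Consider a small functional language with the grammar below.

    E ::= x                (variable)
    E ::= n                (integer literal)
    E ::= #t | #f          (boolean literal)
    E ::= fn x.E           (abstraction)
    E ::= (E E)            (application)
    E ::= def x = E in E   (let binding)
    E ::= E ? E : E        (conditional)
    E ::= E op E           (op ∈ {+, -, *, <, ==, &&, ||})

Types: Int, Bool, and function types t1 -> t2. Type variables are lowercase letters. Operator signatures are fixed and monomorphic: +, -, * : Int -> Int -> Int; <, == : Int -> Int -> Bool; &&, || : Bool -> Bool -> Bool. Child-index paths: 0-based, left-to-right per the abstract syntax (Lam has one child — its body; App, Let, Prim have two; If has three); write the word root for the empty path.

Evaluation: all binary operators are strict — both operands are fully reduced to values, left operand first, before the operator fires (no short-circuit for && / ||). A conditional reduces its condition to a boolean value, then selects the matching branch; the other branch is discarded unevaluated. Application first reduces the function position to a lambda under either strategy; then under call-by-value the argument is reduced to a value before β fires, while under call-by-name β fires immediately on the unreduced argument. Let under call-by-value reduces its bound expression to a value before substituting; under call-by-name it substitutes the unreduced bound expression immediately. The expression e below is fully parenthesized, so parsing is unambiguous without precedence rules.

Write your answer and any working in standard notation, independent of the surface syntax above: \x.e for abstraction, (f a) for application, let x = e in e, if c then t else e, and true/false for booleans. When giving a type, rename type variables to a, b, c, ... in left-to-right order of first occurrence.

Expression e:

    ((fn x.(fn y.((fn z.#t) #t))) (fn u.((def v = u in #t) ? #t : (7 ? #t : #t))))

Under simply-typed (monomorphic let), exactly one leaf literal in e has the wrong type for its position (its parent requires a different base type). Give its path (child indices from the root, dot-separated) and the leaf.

Trace:
\z._ : c -> Bool
  unify c -> Bool ~ Bool -> d
  unify c ~ Bool
  unify Bool ~ d
_ _ : Bool
\y._ : b -> Bool
\x._ : a -> b -> Bool
u : e
let v : e
  unify Bool ~ Bool
  unify Int ~ Bool
  FAIL: mismatch Int ~ Bool

Answer: 1.0.2.0 : 7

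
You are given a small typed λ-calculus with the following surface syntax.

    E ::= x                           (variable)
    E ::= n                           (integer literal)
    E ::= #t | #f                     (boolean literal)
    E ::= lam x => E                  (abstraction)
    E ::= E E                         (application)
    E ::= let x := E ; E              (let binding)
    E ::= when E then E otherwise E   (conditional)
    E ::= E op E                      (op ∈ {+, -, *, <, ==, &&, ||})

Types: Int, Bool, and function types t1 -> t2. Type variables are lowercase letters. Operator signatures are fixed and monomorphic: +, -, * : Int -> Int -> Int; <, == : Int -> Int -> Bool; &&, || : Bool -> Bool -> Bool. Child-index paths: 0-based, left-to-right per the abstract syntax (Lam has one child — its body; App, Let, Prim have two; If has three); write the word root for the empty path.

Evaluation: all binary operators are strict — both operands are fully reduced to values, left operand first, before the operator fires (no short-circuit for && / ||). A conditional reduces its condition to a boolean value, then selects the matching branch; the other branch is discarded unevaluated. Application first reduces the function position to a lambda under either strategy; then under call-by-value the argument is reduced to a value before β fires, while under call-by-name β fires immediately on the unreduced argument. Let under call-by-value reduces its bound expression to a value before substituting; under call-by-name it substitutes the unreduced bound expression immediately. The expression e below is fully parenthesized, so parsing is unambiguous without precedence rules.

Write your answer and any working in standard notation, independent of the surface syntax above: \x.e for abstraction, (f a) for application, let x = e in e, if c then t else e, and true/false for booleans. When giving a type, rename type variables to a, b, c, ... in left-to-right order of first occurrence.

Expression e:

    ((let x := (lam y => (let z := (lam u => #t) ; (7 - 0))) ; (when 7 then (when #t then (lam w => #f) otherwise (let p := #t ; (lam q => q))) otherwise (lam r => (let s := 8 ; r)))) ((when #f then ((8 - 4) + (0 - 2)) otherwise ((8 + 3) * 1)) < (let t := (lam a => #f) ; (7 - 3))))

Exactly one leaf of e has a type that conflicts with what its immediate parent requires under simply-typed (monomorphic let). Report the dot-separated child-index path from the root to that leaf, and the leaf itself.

Derivation:
\u._ : b -> Bool
let z : b -> Bool
  unify Int ~ Int
  unify Int ~ Int
\y._ : a -> Int
let x : a -> Int
  unify Int ~ Bool
  FAIL: mismatch Int ~ Bool

Answer: 0.1.0 : 7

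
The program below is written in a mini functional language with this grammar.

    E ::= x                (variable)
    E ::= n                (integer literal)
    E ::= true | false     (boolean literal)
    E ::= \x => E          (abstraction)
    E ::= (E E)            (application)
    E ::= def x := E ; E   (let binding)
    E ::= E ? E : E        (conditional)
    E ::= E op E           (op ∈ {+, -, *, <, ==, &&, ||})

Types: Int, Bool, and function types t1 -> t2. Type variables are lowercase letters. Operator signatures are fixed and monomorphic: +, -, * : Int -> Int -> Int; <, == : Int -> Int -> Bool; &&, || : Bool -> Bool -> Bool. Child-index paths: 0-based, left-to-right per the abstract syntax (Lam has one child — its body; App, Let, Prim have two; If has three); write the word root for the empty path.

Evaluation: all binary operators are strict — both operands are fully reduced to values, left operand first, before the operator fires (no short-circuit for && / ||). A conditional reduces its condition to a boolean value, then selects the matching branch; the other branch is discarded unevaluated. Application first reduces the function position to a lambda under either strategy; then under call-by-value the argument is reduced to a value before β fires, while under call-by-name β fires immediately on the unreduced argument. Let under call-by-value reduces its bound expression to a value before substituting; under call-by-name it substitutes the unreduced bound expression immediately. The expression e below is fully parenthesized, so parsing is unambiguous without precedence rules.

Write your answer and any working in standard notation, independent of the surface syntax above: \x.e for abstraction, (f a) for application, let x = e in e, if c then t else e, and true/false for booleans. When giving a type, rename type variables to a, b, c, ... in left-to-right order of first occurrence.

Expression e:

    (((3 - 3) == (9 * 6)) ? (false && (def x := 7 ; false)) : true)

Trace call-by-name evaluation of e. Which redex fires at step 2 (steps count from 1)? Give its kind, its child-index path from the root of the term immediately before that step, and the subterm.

Working:
step 0: (if ((3 - 3) == (9 * 6)) then (false && (let x = 7 in false)) else true)
step 1: [delta@0.0] (if (0 == (9 * 6)) then (false && (let x = 7 in false)) else true)
step 2: [delta@0.1] (if (0 == 54) then (false && (let x = 7 in false)) else true)

Answer: delta at 0.1 : (9 * 6)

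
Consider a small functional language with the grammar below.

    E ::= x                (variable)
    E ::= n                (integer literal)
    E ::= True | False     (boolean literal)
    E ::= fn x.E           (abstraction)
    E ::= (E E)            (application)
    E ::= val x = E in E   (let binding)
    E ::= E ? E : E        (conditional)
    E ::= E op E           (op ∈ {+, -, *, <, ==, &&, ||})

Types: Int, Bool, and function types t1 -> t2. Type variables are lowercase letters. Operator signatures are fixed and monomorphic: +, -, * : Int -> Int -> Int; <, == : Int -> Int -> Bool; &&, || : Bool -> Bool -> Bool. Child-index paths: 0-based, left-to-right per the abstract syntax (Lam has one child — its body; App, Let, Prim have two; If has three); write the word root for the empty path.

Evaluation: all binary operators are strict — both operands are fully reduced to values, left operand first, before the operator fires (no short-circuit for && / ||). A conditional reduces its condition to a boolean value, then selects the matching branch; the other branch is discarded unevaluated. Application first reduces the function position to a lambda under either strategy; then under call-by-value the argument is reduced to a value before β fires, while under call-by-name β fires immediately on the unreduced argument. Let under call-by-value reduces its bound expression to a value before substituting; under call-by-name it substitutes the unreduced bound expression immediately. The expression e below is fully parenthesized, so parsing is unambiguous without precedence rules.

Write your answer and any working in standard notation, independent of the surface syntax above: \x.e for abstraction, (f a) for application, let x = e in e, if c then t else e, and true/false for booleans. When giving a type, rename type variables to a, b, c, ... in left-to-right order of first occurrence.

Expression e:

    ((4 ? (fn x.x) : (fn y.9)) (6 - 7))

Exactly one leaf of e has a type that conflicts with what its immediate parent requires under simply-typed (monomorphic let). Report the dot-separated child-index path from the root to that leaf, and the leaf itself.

Derivation:
  unify Int ~ Bool
  FAIL: mismatch Int ~ Bool

Answer: 0.0 : 4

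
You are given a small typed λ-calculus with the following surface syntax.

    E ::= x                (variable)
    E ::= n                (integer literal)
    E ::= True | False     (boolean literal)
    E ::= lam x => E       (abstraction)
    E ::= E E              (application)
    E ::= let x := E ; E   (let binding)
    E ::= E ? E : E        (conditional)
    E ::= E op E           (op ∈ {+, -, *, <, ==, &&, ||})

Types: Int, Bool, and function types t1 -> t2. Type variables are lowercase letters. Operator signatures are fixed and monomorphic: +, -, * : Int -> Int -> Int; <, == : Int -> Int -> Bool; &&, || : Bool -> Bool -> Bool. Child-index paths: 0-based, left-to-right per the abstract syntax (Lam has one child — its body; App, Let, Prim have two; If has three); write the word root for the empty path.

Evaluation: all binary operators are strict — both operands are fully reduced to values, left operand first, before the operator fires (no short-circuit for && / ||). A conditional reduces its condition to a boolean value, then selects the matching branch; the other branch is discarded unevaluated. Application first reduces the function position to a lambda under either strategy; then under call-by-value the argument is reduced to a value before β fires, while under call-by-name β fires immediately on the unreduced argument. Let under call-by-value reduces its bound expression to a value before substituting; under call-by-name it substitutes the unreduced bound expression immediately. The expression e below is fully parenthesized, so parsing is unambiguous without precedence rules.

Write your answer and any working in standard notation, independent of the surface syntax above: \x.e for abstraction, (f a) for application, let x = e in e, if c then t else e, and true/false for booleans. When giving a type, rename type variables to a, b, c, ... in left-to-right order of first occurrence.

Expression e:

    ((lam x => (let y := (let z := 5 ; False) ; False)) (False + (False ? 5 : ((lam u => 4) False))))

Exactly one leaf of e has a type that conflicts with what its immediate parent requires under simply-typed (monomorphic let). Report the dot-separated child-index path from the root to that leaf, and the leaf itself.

Working:
let z : Int
let y : Bool
\x._ : a -> Bool
  unify Bool ~ Int
  FAIL: mismatch Bool ~ Int

Answer: 1.0 : false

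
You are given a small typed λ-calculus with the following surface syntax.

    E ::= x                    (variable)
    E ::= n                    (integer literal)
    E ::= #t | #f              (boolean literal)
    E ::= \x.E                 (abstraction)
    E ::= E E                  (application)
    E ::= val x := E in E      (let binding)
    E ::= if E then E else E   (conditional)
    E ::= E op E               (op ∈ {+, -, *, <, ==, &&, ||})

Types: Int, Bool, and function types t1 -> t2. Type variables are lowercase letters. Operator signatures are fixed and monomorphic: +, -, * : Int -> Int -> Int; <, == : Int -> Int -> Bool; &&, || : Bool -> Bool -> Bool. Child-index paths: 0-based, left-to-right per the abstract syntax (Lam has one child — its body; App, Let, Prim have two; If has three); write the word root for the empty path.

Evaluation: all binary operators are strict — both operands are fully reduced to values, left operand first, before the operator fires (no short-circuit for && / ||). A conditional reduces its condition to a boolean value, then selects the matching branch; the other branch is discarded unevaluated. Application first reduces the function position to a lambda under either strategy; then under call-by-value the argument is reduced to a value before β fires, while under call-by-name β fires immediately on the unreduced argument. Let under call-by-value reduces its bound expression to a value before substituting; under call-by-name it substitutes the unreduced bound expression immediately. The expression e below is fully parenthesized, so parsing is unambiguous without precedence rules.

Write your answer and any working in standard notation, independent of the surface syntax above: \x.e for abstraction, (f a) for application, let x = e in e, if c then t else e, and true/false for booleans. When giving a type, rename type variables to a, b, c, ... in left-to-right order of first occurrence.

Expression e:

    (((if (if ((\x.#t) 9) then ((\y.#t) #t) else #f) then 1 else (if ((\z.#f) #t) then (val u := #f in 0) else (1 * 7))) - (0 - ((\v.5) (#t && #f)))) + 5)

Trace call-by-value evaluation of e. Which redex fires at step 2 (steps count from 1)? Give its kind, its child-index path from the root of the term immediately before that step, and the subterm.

Answer: if at 0.0.0 : (if true then ((\y.true) true) else false)

Working:
step 0: (((if (if ((\x.true) 9) then ((\y.true) true) else false) then 1 else (if ((\z.false) true) then (let u = false in 0) else (1 * 7))) - (0 - ((\v.5) (true && false)))) + 5)
step 1: [beta@0.0.0.0] (((if (if true then ((\y.true) true) else false) then 1 else (if ((\z.false) true) then (let u = false in 0) else (1 * 7))) - (0 - ((\v.5) (true && false)))) + 5)
step 2: [if@0.0.0] (((if ((\y.true) true) then 1 else (if ((\z.false) true) then (let u = false in 0) else (1 * 7))) - (0 - ((\v.5) (true && false)))) + 5)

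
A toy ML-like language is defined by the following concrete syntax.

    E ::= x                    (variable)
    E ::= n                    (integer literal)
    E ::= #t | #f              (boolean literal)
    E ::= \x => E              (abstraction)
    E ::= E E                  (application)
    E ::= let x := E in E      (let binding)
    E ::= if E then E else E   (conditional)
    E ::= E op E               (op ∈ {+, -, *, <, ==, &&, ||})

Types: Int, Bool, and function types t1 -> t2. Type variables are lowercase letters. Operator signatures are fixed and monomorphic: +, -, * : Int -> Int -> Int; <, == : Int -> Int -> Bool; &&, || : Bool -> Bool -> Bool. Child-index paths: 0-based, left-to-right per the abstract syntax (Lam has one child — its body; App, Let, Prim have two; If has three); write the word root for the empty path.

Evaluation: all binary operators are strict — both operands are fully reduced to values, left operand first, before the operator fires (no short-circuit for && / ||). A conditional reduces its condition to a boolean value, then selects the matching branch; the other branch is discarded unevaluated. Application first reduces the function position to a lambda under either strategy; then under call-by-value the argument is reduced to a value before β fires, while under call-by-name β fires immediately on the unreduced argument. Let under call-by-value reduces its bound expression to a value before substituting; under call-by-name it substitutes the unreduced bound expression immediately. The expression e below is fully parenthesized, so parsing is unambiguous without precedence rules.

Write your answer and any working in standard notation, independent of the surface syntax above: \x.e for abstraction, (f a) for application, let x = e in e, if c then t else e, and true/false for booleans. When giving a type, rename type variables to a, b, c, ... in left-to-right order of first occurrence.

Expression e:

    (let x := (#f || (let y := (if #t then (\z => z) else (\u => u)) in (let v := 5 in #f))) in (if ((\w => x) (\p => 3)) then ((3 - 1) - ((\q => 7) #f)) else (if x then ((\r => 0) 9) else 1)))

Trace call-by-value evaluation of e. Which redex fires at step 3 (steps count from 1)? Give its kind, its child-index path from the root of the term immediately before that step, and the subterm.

Working:
step 0: (let x = (false || (let y = (if true then (\z.z) else (\u.u)) in (let v = 5 in false))) in (if ((\w.x) (\p.3)) then ((3 - 1) - ((\q.7) false)) else (if x then ((\r.0) 9) else 1)))
step 1: [if@0.1.0] (let x = (false || (let y = (\z.z) in (let v = 5 in false))) in (if ((\w.x) (\p.3)) then ((3 - 1) - ((\q.7) false)) else (if x then ((\r.0) 9) else 1)))
step 2: [let@0.1] (let x = (false || (let v = 5 in false)) in (if ((\w.x) (\p.3)) then ((3 - 1) - ((\q.7) false)) else (if x then ((\r.0) 9) else 1)))
step 3: [let@0.1] (let x = (false || false) in (if ((\w.x) (\p.3)) then ((3 - 1) - ((\q.7) false)) else (if x then ((\r.0) 9) else 1)))

Answer: let at 0.1 : (let v = 5 in false)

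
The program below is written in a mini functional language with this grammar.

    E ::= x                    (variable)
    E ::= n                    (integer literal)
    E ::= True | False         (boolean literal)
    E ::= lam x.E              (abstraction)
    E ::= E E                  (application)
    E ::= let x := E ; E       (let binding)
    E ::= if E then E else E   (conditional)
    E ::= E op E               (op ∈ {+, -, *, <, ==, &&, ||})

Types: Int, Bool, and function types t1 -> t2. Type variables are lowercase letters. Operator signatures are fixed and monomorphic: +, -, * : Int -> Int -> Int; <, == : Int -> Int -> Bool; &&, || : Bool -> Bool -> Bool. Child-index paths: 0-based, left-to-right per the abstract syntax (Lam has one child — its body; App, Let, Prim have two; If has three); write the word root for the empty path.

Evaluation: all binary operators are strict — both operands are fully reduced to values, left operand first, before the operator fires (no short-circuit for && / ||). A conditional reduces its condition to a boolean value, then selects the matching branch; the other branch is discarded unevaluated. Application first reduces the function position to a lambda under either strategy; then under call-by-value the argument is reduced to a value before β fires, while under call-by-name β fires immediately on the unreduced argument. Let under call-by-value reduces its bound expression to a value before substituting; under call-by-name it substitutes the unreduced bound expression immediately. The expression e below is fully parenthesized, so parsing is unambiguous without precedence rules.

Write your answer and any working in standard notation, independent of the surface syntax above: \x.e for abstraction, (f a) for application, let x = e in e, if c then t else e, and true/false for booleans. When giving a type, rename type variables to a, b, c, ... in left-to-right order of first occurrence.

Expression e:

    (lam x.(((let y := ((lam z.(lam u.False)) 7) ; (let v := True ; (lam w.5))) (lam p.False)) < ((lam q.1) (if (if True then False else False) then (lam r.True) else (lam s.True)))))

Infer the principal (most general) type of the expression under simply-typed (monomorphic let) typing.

Derivation:
\u._ : c -> Bool
\z._ : b -> c -> Bool
  unify b -> c -> Bool ~ Int -> d
  unify b ~ Int
  unify c -> Bool ~ d
_ _ : c -> Bool
let y : c -> Bool
let v : Bool
\w._ : e -> Int
\p._ : f -> Bool
  unify e -> Int ~ (f -> Bool) -> g
  unify e ~ f -> Bool
  unify Int ~ g
_ _ : Int
  unify Int ~ Int
\q._ : h -> Int
  unify Bool ~ Bool
  unify Bool ~ Bool
  unify Bool ~ Bool
\r._ : i -> Bool
\s._ : j -> Bool
  unify i -> Bool ~ j -> Bool
  unify i ~ j
  unify Bool ~ Bool
  unify h -> Int ~ (j -> Bool) -> k
  unify h ~ j -> Bool
  unify Int ~ k
_ _ : Int
  unify Int ~ Int
\x._ : a -> Bool

Answer: a -> Bool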